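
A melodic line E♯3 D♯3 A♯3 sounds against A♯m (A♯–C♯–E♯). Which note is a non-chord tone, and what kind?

The harmony at that moment is A♯ minor triad (A♯, C♯, E♯); D♯3 is not a chord tone.
It is approached by step down from E♯3 and left by leap up to A♯3.
Step in, leap out — an escape tone.

D♯3 is an escape tone.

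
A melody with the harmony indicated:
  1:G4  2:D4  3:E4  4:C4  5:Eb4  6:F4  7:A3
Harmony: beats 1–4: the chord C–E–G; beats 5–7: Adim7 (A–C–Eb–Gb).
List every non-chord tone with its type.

D4 (beat 2) — appoggiatura; F4 (beat 6) — escape tone.

The harmony at that moment is C major triad (C, E, G); D4 is not a chord tone.
It is approached by leap down from G4 and left by step up to E4.
Leap in, step out — an appoggiatura.
The harmony at that moment is A diminished seventh chord (A, C, Eb, Gb); F4 is not a chord tone.
It is approached by step up from Eb4 and left by leap down to A3.
Step in, leap out — an escape tone.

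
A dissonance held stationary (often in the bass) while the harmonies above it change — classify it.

Pedal tone.

Approach: none. Departure: none — a single pitch is sustained while the chords change around it, passing through harmonies that do not contain it.
No melodic motion at all; the dissonance is created entirely by the moving harmonies against the stationary note — a pedal tone (pedal point).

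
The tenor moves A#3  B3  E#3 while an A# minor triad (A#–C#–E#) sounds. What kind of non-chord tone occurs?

B3 is an escape tone.

The harmony at that moment is A# minor triad (A#, C#, E#); B3 is not a chord tone.
It is approached by step up from A#3 and left by leap down to E#3.
Step in, leap out — an escape tone.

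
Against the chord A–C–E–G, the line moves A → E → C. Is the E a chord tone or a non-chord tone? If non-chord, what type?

A minor seventh chord contains A, C, E, G; E is the fifth, so it is a chord tone.

Chord tone (the fifth of A minor seventh chord).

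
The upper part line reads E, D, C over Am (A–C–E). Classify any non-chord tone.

The harmony at that moment is A minor triad (A, C, E); D is not a chord tone.
It is approached by step down from E and left by step down to C.
Step in, step out in the same direction — a passing tone.

D is a passing tone.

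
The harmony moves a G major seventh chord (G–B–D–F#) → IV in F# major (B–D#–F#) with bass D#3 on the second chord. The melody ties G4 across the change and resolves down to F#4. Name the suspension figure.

At the second chord the bass is D#3. The suspended G4 lies a fourth above the bass; after resolving down by step to F#4, the interval above the bass becomes a third.
Suspension figures are named by those two intervals: 4–3.

4–3 suspension.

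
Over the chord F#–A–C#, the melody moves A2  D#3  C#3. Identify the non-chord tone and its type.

D#3 is an appoggiatura.

The harmony at that moment is F# minor triad (F#, A, C#); D#3 is not a chord tone.
It is approached by leap up from A2 and left by step down to C#3.
Leap in, step out — an appoggiatura.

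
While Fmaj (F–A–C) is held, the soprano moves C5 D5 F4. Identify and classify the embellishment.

D5 is an escape tone.

The harmony at that moment is F major triad (F, A, C); D5 is not a chord tone.
It is approached by step up from C5 and left by leap down to F4.
Step in, leap out — an escape tone.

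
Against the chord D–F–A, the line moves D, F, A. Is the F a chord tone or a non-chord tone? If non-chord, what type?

Chord tone (the third of D minor triad).

D minor triad contains D, F, A; F is the third, so it is a chord tone.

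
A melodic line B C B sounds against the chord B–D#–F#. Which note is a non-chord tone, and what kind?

C is a neighbor tone.

The harmony at that moment is B major triad (B, D#, F#); C is not a chord tone.
It is approached by step up from B and left by step down to B.
Step away and step back to the same note — a neighbor tone (upper neighbor).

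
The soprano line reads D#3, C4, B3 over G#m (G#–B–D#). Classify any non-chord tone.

The harmony at that moment is G# minor triad (G#, B, D#); C4 is not a chord tone.
It is approached by leap up from D#3 and left by step down to B3.
Leap in, step out — an appoggiatura.

C4 is an appoggiatura.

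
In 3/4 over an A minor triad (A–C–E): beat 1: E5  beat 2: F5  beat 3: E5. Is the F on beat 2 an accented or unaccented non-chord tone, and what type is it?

Unaccented neighbor tone.

The harmony at that moment is A minor triad (A, C, E); F5 is not a chord tone.
It is approached by step up from E5 and left by step down to E5.
Step away and step back to the same note — a neighbor tone (upper neighbor).
It falls on a weak beat, so it is unaccented.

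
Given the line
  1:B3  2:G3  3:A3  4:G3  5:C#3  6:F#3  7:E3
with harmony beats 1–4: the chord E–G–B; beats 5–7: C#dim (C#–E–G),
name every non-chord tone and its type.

The harmony at that moment is E minor triad (E, G, B); A3 is not a chord tone.
It is approached by step up from G3 and left by step down to G3.
Step away and step back to the same note — a neighbor tone (upper neighbor).
The harmony at that moment is C# diminished triad (C#, E, G); F#3 is not a chord tone.
It is approached by leap up from C#3 and left by step down to E3.
Leap in, step out — an appoggiatura.

A3 (beat 3) — neighbor tone; F#3 (beat 6) — appoggiatura.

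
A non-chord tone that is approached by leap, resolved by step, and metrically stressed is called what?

Appoggiatura.

Approach: by leap. Departure: by step. Metric position: strong.
Leap in, step out, in a metrically strong position — an appoggiatura. (It is the mirror image of the escape tone, which steps in and leaps out from a weak position.)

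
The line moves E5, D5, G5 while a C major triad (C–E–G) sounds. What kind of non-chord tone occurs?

D5 is an escape tone.

The harmony at that moment is C major triad (C, E, G); D5 is not a chord tone.
It is approached by step down from E5 and left by leap up to G5.
Step in, leap out — an escape tone.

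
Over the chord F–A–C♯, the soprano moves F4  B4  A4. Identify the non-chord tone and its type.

B4 is an appoggiatura.

The harmony at that moment is F augmented triad (F, A, C♯); B4 is not a chord tone.
It is approached by leap up from F4 and left by step down to A4.
Leap in, step out — an appoggiatura.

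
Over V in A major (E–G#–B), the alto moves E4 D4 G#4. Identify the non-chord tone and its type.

The harmony at that moment is E major triad (E, G#, B); D4 is not a chord tone.
It is approached by step down from E4 and left by leap up to G#4.
Step in, leap out — an escape tone.

D4 is an escape tone.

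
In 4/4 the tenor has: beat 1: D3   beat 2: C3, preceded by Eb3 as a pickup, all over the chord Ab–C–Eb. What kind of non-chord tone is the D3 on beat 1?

The harmony at that moment is Ab major triad (Ab, C, Eb); D3 is not a chord tone.
It is approached by step down from Eb3 and left by step down to C3.
Step in, step out in the same direction — a passing tone.

Passing tone.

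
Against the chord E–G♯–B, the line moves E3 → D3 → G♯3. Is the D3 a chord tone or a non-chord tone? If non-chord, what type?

Non-chord tone — an escape tone.

The harmony at that moment is E major triad (E, G♯, B); D3 is not a chord tone.
It is approached by step down from E3 and left by leap up to G♯3.
Step in, leap out — an escape tone.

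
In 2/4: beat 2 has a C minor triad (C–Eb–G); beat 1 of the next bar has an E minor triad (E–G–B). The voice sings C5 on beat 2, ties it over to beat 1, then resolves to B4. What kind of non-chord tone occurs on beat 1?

Suspension.

The harmony at that moment is E minor triad (E, G, B); C5 is not a chord tone.
It is held over (the same pitch as the preceding C5) and left by step down to B4.
Held over from the previous chord and resolving down by step — a suspension.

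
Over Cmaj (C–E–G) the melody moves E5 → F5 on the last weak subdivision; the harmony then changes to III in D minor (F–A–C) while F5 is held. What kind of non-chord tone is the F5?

F5 is an anticipation.

The harmony at that moment is C major triad (C, E, G); F5 is not a chord tone.
It is approached by step up from E5 and then sustained as the same pitch into the next harmony.
Arriving early and becoming a chord tone when the harmony changes — an anticipation.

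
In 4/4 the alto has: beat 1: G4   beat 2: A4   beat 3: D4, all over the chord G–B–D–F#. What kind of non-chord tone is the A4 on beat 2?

Escape tone.

The harmony at that moment is G major seventh chord (G, B, D, F#); A4 is not a chord tone.
It is approached by step up from G4 and left by leap down to D4.
Step in, leap out, on a weak beat — an escape tone.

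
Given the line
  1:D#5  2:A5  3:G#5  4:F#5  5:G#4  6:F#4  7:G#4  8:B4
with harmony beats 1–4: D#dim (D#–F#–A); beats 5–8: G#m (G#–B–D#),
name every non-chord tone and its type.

The harmony at that moment is D# diminished triad (D#, F#, A); G#5 is not a chord tone.
It is approached by step down from A5 and left by step down to F#5.
Step in, step out in the same direction — a passing tone.
The harmony at that moment is G# minor triad (G#, B, D#); F#4 is not a chord tone.
It is approached by step down from G#4 and left by step up to G#4.
Step away and step back to the same note — a neighbor tone (lower neighbor).

G#5 (beat 3) — passing tone; F#4 (beat 6) — neighbor tone.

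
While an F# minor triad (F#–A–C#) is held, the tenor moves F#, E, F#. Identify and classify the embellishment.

The harmony at that moment is F# minor triad (F#, A, C#); E is not a chord tone.
It is approached by step down from F# and left by step up to F#.
Step away and step back to the same note — a neighbor tone (lower neighbor).

E is a neighbor tone.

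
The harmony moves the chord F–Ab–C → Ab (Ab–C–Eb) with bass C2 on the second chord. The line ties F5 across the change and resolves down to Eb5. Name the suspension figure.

At the second chord the bass is C2. The suspended F5 lies a fourth above the bass; after resolving down by step to Eb5, the interval above the bass becomes a third.
Suspension figures are named by those two intervals: 4–3.

4–3 suspension.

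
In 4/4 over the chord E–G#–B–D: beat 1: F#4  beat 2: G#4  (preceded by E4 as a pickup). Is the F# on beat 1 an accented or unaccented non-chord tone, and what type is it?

The harmony at that moment is E dominant seventh chord (E, G#, B, D); F#4 is not a chord tone.
It is approached by step up from E4 and left by step up to G#4.
Step in, step out in the same direction — a passing tone.
It falls on the downbeat, so it is accented.

Accented passing tone.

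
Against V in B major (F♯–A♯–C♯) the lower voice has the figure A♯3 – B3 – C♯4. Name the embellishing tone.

B3 is a passing tone.

The harmony at that moment is F♯ major triad (F♯, A♯, C♯); B3 is not a chord tone.
It is approached by step up from A♯3 and left by step up to C♯4.
Step in, step out in the same direction — a passing tone.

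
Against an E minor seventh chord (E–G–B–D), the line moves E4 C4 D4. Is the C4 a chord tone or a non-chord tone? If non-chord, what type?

The harmony at that moment is E minor seventh chord (E, G, B, D); C4 is not a chord tone.
It is approached by leap down from E4 and left by step up to D4.
Leap in, step out — an appoggiatura.

Non-chord tone — an appoggiatura.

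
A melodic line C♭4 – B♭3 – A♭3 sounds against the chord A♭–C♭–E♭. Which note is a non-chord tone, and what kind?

The harmony at that moment is A♭ minor triad (A♭, C♭, E♭); B♭3 is not a chord tone.
It is approached by step down from C♭4 and left by step down to A♭3.
Step in, step out in the same direction — a passing tone.

B♭3 is a passing tone.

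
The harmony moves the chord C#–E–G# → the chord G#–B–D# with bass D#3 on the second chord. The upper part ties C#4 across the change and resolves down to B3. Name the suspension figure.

At the second chord the bass is D#3. The suspended C#4 lies a seventh above the bass; after resolving down by step to B3, the interval above the bass becomes a sixth.
Suspension figures are named by those two intervals: 7–6.

7–6 suspension.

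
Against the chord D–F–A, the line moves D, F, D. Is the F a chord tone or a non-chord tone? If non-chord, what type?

Chord tone (the third of D minor triad).

D minor triad contains D, F, A; F is the third, so it is a chord tone.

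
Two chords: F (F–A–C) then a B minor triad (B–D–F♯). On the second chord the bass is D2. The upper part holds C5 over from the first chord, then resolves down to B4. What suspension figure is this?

7–6 suspension.

At the second chord the bass is D2. The suspended C5 lies a seventh above the bass; after resolving down by step to B4, the interval above the bass becomes a sixth.
Suspension figures are named by those two intervals: 7–6.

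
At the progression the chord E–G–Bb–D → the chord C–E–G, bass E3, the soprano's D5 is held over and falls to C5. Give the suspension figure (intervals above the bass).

At the second chord the bass is E3. The suspended D5 lies a seventh above the bass; after resolving down by step to C5, the interval above the bass becomes a sixth.
Suspension figures are named by those two intervals: 7–6.

7–6 suspension.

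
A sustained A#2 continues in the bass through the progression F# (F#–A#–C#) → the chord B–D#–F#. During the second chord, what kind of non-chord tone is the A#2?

The harmony at that moment is B major triad (B, D#, F#); A#2 is not a chord tone.
It is held over (the same pitch as the preceding A#2) and then sustained as the same pitch into the next harmony.
Sustained through a change of harmony — a pedal tone.

Pedal tone (pedal point).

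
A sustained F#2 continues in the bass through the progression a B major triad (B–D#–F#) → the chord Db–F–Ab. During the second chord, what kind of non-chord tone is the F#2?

Pedal tone (pedal point).

The harmony at that moment is Db major triad (Db, F, Ab); F#2 is not a chord tone.
It is held over (the same pitch as the preceding F#2) and then sustained as the same pitch into the next harmony.
Sustained through a change of harmony — a pedal tone.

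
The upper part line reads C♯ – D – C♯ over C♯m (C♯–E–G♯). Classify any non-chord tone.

D is a neighbor tone.

The harmony at that moment is C♯ minor triad (C♯, E, G♯); D is not a chord tone.
It is approached by step up from C♯ and left by step down to C♯.
Step away and step back to the same note — a neighbor tone (upper neighbor).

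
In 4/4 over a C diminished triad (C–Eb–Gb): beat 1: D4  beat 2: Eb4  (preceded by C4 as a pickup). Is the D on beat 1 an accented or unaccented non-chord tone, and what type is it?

The harmony at that moment is C diminished triad (C, Eb, Gb); D4 is not a chord tone.
It is approached by step up from C4 and left by step up to Eb4.
Step in, step out in the same direction — a passing tone.
It falls on the downbeat, so it is accented.

Accented passing tone.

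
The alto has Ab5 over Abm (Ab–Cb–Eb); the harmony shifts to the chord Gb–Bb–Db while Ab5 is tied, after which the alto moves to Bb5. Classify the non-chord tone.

Ab5 is a retardation.

The harmony at that moment is Gb major triad (Gb, Bb, Db); Ab5 is not a chord tone.
It is held over (the same pitch as the preceding Ab5) and left by step up to Bb5.
Held over from the previous chord and resolving up by step — a retardation.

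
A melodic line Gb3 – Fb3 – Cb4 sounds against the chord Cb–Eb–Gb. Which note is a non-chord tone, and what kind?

The harmony at that moment is Cb major triad (Cb, Eb, Gb); Fb3 is not a chord tone.
It is approached by step down from Gb3 and left by leap up to Cb4.
Step in, leap out — an escape tone.

Fb3 is an escape tone.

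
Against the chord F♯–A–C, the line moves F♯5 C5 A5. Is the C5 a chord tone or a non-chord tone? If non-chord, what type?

Chord tone (the fifth of F# diminished triad).

F# diminished triad contains F♯, A, C; C is the fifth, so it is a chord tone.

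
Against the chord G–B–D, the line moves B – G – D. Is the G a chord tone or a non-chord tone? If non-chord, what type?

G major triad contains G, B, D; G is the root, so it is a chord tone.

Chord tone (the root of G major triad).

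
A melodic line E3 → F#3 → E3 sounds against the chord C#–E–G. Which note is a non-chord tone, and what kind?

F#3 is a neighbor tone.

The harmony at that moment is C# diminished triad (C#, E, G); F#3 is not a chord tone.
It is approached by step up from E3 and left by step down to E3.
Step away and step back to the same note — a neighbor tone (upper neighbor).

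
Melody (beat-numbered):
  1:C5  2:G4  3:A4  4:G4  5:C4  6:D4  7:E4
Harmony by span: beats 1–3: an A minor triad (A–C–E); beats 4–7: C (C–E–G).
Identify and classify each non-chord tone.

G4 (beat 2) — appoggiatura; D4 (beat 6) — passing tone.

The harmony at that moment is A minor triad (A, C, E); G4 is not a chord tone.
It is approached by leap down from C5 and left by step up to A4.
Leap in, step out — an appoggiatura.
The harmony at that moment is C major triad (C, E, G); D4 is not a chord tone.
It is approached by step up from C4 and left by step up to E4.
Step in, step out in the same direction — a passing tone.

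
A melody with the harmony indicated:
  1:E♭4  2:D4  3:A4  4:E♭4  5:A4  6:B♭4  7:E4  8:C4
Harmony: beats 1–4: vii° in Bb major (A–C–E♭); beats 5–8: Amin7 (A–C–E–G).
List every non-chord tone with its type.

D4 (beat 2) — escape tone; B♭4 (beat 6) — escape tone.

The harmony at that moment is A diminished triad (A, C, E♭); D4 is not a chord tone.
It is approached by step down from E♭4 and left by leap up to A4.
Step in, leap out — an escape tone.
The harmony at that moment is A minor seventh chord (A, C, E, G); B♭4 is not a chord tone.
It is approached by step up from A4 and left by leap down to E4.
Step in, leap out — an escape tone.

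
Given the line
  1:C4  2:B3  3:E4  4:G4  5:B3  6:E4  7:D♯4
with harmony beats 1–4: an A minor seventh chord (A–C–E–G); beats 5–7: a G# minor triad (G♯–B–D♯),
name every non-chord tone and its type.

B3 (beat 2) — escape tone; E4 (beat 6) — appoggiatura.

The harmony at that moment is A minor seventh chord (A, C, E, G); B3 is not a chord tone.
It is approached by step down from C4 and left by leap up to E4.
Step in, leap out — an escape tone.
The harmony at that moment is G♯ minor triad (G♯, B, D♯); E4 is not a chord tone.
It is approached by leap up from B3 and left by step down to D♯4.
Leap in, step out — an appoggiatura.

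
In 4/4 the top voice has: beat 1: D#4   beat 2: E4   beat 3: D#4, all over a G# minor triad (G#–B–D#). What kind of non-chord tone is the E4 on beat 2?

Upper neighbor tone.

The harmony at that moment is G# minor triad (G#, B, D#); E4 is not a chord tone.
It is approached by step up from D#4 and left by step down to D#4.
Step away and step back to the same note — a neighbor tone (upper neighbor).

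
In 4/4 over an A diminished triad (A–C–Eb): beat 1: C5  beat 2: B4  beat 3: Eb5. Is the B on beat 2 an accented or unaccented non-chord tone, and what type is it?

Unaccented escape tone.

The harmony at that moment is A diminished triad (A, C, Eb); B4 is not a chord tone.
It is approached by step down from C5 and left by leap up to Eb5.
Step in, leap out — an escape tone.
It falls on a weak beat, so it is unaccented.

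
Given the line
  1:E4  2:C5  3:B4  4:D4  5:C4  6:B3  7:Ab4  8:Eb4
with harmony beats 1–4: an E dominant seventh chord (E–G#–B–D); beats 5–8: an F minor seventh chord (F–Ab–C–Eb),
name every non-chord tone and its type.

The harmony at that moment is E dominant seventh chord (E, G#, B, D); C5 is not a chord tone.
It is approached by leap up from E4 and left by step down to B4.
Leap in, step out — an appoggiatura.
The harmony at that moment is F minor seventh chord (F, Ab, C, Eb); B3 is not a chord tone.
It is approached by step down from C4 and left by leap up to Ab4.
Step in, leap out — an escape tone.

C5 (beat 2) — appoggiatura; B3 (beat 6) — escape tone.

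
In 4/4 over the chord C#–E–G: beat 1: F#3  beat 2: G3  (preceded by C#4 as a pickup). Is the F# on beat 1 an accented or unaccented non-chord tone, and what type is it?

The harmony at that moment is C# diminished triad (C#, E, G); F#3 is not a chord tone.
It is approached by leap down from C#4 and left by step up to G3.
Leap in, step out — an appoggiatura.
It falls on the downbeat, so it is accented.

Accented appoggiatura.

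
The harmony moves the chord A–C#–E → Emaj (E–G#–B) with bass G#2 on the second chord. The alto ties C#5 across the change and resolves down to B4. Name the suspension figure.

At the second chord the bass is G#2. The suspended C#5 lies a fourth above the bass; after resolving down by step to B4, the interval above the bass becomes a third.
Suspension figures are named by those two intervals: 4–3.

4–3 suspension.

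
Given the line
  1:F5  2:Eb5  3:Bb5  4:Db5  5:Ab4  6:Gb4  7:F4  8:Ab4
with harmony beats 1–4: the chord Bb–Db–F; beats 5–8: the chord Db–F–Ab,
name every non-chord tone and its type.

The harmony at that moment is Bb minor triad (Bb, Db, F); Eb5 is not a chord tone.
It is approached by step down from F5 and left by leap up to Bb5.
Step in, leap out — an escape tone.
The harmony at that moment is Db major triad (Db, F, Ab); Gb4 is not a chord tone.
It is approached by step down from Ab4 and left by step down to F4.
Step in, step out in the same direction — a passing tone.

Eb5 (beat 2) — escape tone; Gb4 (beat 6) — passing tone.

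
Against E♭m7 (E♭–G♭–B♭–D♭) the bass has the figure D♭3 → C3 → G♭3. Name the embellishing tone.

C3 is an escape tone.

The harmony at that moment is E♭ minor seventh chord (E♭, G♭, B♭, D♭); C3 is not a chord tone.
It is approached by step down from D♭3 and left by leap up to G♭3.
Step in, leap out — an escape tone.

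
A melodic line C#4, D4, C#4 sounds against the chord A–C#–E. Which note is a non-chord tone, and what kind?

The harmony at that moment is A major triad (A, C#, E); D4 is not a chord tone.
It is approached by step up from C#4 and left by step down to C#4.
Step away and step back to the same note — a neighbor tone (upper neighbor).

D4 is a neighbor tone.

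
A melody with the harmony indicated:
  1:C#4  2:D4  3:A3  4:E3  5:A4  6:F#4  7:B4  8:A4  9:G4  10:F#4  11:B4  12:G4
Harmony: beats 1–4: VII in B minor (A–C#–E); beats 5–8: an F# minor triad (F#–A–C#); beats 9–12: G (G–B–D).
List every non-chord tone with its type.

D4 (beat 2) — escape tone; B4 (beat 7) — appoggiatura; F#4 (beat 10) — escape tone.

The harmony at that moment is A major triad (A, C#, E); D4 is not a chord tone.
It is approached by step up from C#4 and left by leap down to A3.
Step in, leap out — an escape tone.
The harmony at that moment is F# minor triad (F#, A, C#); B4 is not a chord tone.
It is approached by leap up from F#4 and left by step down to A4.
Leap in, step out — an appoggiatura.
The harmony at that moment is G major triad (G, B, D); F#4 is not a chord tone.
It is approached by step down from G4 and left by leap up to B4.
Step in, leap out — an escape tone.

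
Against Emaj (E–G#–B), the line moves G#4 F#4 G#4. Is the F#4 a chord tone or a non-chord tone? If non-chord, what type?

The harmony at that moment is E major triad (E, G#, B); F#4 is not a chord tone.
It is approached by step down from G#4 and left by step up to G#4.
Step away and step back to the same note — a neighbor tone (lower neighbor).

Non-chord tone — a neighbor tone.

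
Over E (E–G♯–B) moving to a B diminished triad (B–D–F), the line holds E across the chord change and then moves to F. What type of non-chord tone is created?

E is a retardation.

The harmony at that moment is B diminished triad (B, D, F); E is not a chord tone.
It is held over (the same pitch as the preceding E) and left by step up to F.
Held over from the previous chord and resolving up by step — a retardation.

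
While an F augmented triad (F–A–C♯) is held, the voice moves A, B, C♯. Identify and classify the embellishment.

The harmony at that moment is F augmented triad (F, A, C♯); B is not a chord tone.
It is approached by step up from A and left by step up to C♯.
Step in, step out in the same direction — a passing tone.

B is a passing tone.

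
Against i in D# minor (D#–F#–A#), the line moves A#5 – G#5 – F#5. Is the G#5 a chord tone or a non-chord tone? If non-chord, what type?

Non-chord tone — a passing tone.

The harmony at that moment is D# minor triad (D#, F#, A#); G#5 is not a chord tone.
It is approached by step down from A#5 and left by step down to F#5.
Step in, step out in the same direction — a passing tone.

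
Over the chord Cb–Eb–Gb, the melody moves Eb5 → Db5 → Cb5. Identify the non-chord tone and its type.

Db5 is a passing tone.

The harmony at that moment is Cb major triad (Cb, Eb, Gb); Db5 is not a chord tone.
It is approached by step down from Eb5 and left by step down to Cb5.
Step in, step out in the same direction — a passing tone.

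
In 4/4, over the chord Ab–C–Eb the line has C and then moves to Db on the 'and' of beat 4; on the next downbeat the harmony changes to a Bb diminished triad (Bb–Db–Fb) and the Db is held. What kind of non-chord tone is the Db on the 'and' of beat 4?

Anticipation.

The harmony at that moment is Ab major triad (Ab, C, Eb); Db is not a chord tone.
It is approached by step up from C and then sustained as the same pitch into the next harmony.
Arriving early and becoming a chord tone when the harmony changes — an anticipation.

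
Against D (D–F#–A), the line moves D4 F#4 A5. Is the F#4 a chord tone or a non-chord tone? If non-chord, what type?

Chord tone (the third of D major triad).

D major triad contains D, F#, A; F# is the third, so it is a chord tone.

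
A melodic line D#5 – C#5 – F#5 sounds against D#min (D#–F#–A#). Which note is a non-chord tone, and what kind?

The harmony at that moment is D# minor triad (D#, F#, A#); C#5 is not a chord tone.
It is approached by step down from D#5 and left by leap up to F#5.
Step in, leap out — an escape tone.

C#5 is an escape tone.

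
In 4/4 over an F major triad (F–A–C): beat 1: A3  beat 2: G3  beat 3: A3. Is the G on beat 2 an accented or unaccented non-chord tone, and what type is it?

Unaccented neighbor tone.

The harmony at that moment is F major triad (F, A, C); G3 is not a chord tone.
It is approached by step down from A3 and left by step up to A3.
Step away and step back to the same note — a neighbor tone (lower neighbor).
It falls on a weak beat, so it is unaccented.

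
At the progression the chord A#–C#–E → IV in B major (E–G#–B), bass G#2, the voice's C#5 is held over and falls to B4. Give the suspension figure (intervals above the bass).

4–3 suspension.

At the second chord the bass is G#2. The suspended C#5 lies a fourth above the bass; after resolving down by step to B4, the interval above the bass becomes a third.
Suspension figures are named by those two intervals: 4–3.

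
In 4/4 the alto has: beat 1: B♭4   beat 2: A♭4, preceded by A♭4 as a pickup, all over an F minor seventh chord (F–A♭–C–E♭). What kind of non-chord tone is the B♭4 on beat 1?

The harmony at that moment is F minor seventh chord (F, A♭, C, E♭); B♭4 is not a chord tone.
It is approached by step up from A♭4 and left by step down to A♭4.
Step away and step back to the same note — a neighbor tone (upper neighbor).

Upper neighbor tone.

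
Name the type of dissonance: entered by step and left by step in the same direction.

Passing tone.

Approach: by step. Departure: by step, continuing in the same direction.
Stepwise on both sides with no change of direction means the note fills in the space between two different chord tones — a passing tone. (Had it turned back to its starting note it would be a neighbor tone instead.)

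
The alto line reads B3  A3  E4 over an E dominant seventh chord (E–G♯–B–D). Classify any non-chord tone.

The harmony at that moment is E dominant seventh chord (E, G♯, B, D); A3 is not a chord tone.
It is approached by step down from B3 and left by leap up to E4.
Step in, leap out — an escape tone.

A3 is an escape tone.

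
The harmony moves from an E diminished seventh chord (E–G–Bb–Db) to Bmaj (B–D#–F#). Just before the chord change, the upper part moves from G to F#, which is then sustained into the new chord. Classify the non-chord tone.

The harmony at that moment is E diminished seventh chord (E, G, Bb, Db); F# is not a chord tone.
It is approached by step down from G and then sustained as the same pitch into the next harmony.
Arriving early and becoming a chord tone when the harmony changes — an anticipation.

F# is an anticipation.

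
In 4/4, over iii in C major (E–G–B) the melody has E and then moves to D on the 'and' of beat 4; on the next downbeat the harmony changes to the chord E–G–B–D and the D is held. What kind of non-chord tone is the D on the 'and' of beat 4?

The harmony at that moment is E minor triad (E, G, B); D is not a chord tone.
It is approached by step down from E and then sustained as the same pitch into the next harmony.
Arriving early and becoming a chord tone when the harmony changes — an anticipation.

Anticipation.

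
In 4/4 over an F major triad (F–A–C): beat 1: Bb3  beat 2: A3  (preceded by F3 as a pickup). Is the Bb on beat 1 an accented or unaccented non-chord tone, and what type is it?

Accented appoggiatura.

The harmony at that moment is F major triad (F, A, C); Bb3 is not a chord tone.
It is approached by leap up from F3 and left by step down to A3.
Leap in, step out — an appoggiatura.
It falls on the downbeat, so it is accented.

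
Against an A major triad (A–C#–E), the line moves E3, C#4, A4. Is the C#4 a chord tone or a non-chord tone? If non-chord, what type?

Chord tone (the third of A major triad).

A major triad contains A, C#, E; C# is the third, so it is a chord tone.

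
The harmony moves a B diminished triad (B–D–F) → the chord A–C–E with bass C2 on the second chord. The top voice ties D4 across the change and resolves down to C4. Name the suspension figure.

9–8 suspension.

At the second chord the bass is C2. The suspended D4 lies a ninth above the bass; after resolving down by step to C4, the interval above the bass becomes an octave.
Suspension figures are named by those two intervals: 9–8.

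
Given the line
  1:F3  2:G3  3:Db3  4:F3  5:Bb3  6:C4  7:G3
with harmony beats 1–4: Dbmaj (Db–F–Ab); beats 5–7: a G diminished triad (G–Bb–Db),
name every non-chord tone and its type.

The harmony at that moment is Db major triad (Db, F, Ab); G3 is not a chord tone.
It is approached by step up from F3 and left by leap down to Db3.
Step in, leap out — an escape tone.
The harmony at that moment is G diminished triad (G, Bb, Db); C4 is not a chord tone.
It is approached by step up from Bb3 and left by leap down to G3.
Step in, leap out — an escape tone.

G3 (beat 2) — escape tone; C4 (beat 6) — escape tone.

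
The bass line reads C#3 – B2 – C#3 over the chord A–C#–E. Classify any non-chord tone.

The harmony at that moment is A major triad (A, C#, E); B2 is not a chord tone.
It is approached by step down from C#3 and left by step up to C#3.
Step away and step back to the same note — a neighbor tone (lower neighbor).

B2 is a neighbor tone.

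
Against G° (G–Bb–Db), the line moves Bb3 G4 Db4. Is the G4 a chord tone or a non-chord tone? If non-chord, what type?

G diminished triad contains G, Bb, Db; G is the root, so it is a chord tone.

Chord tone (the root of G diminished triad).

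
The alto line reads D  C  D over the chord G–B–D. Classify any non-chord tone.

The harmony at that moment is G major triad (G, B, D); C is not a chord tone.
It is approached by step down from D and left by step up to D.
Step away and step back to the same note — a neighbor tone (lower neighbor).

C is a neighbor tone.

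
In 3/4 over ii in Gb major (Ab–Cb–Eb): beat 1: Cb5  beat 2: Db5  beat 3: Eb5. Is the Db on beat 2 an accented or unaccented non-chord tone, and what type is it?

Unaccented passing tone.

The harmony at that moment is Ab minor triad (Ab, Cb, Eb); Db5 is not a chord tone.
It is approached by step up from Cb5 and left by step up to Eb5.
Step in, step out in the same direction — a passing tone.
It falls on a weak beat, so it is unaccented.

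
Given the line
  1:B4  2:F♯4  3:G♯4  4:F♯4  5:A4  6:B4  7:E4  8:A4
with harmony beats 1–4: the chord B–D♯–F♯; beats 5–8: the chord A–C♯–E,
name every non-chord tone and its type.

The harmony at that moment is B major triad (B, D♯, F♯); G♯4 is not a chord tone.
It is approached by step up from F♯4 and left by step down to F♯4.
Step away and step back to the same note — a neighbor tone (upper neighbor).
The harmony at that moment is A major triad (A, C♯, E); B4 is not a chord tone.
It is approached by step up from A4 and left by leap down to E4.
Step in, leap out — an escape tone.

G♯4 (beat 3) — neighbor tone; B4 (beat 6) — escape tone.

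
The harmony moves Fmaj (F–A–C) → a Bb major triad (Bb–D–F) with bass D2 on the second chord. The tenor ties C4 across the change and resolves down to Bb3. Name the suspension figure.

At the second chord the bass is D2. The suspended C4 lies a seventh above the bass; after resolving down by step to Bb3, the interval above the bass becomes a sixth.
Suspension figures are named by those two intervals: 7–6.

7–6 suspension.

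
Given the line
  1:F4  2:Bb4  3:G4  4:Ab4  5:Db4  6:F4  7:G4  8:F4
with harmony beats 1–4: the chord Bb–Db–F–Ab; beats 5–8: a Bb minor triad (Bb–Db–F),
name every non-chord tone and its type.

The harmony at that moment is Bb minor seventh chord (Bb, Db, F, Ab); G4 is not a chord tone.
It is approached by leap down from Bb4 and left by step up to Ab4.
Leap in, step out — an appoggiatura.
The harmony at that moment is Bb minor triad (Bb, Db, F); G4 is not a chord tone.
It is approached by step up from F4 and left by step down to F4.
Step away and step back to the same note — a neighbor tone (upper neighbor).

G4 (beat 3) — appoggiatura; G4 (beat 7) — neighbor tone.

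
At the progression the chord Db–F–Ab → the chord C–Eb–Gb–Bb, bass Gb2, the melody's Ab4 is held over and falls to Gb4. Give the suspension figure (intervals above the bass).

At the second chord the bass is Gb2. The suspended Ab4 lies a ninth above the bass; after resolving down by step to Gb4, the interval above the bass becomes an octave.
Suspension figures are named by those two intervals: 9–8.

9–8 suspension.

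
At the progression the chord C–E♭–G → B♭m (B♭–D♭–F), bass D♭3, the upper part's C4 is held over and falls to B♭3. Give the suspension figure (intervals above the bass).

At the second chord the bass is D♭3. The suspended C4 lies a seventh above the bass; after resolving down by step to B♭3, the interval above the bass becomes a sixth.
Suspension figures are named by those two intervals: 7–6.

7–6 suspension.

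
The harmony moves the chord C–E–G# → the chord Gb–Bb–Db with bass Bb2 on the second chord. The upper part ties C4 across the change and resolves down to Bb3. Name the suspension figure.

9–8 suspension.

At the second chord the bass is Bb2. The suspended C4 lies a ninth above the bass; after resolving down by step to Bb3, the interval above the bass becomes an octave.
Suspension figures are named by those two intervals: 9–8.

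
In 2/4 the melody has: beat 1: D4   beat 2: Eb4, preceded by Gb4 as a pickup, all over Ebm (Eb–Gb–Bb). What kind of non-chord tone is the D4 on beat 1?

The harmony at that moment is Eb minor triad (Eb, Gb, Bb); D4 is not a chord tone.
It is approached by leap down from Gb4 and left by step up to Eb4.
Leap in, step out, metrically accented — an appoggiatura.

Appoggiatura.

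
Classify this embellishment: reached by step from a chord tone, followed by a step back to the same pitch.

Approach: by step. Departure: by step in the opposite direction, back to the starting pitch.
Stepwise on both sides but reversing to return to the same chord tone — a neighbor tone. (Had it continued onward in the same direction it would be a passing tone instead.)

Neighbor tone.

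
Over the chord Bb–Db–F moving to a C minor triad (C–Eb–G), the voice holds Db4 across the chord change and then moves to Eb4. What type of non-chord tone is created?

The harmony at that moment is C minor triad (C, Eb, G); Db4 is not a chord tone.
It is held over (the same pitch as the preceding Db4) and left by step up to Eb4.
Held over from the previous chord and resolving up by step — a retardation.

Db4 is a retardation.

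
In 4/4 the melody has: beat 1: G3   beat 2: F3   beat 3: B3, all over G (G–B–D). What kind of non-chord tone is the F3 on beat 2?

Escape tone.

The harmony at that moment is G major triad (G, B, D); F3 is not a chord tone.
It is approached by step down from G3 and left by leap up to B3.
Step in, leap out, on a weak beat — an escape tone.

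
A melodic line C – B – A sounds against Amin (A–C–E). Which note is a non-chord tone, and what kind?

The harmony at that moment is A minor triad (A, C, E); B is not a chord tone.
It is approached by step down from C and left by step down to A.
Step in, step out in the same direction — a passing tone.

B is a passing tone.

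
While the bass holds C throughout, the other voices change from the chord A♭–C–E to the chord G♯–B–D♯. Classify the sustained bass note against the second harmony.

Pedal tone (pedal point).

The harmony at that moment is G♯ minor triad (G♯, B, D♯); C is not a chord tone.
It is held over (the same pitch as the preceding C) and then sustained as the same pitch into the next harmony.
Sustained through a change of harmony — a pedal tone.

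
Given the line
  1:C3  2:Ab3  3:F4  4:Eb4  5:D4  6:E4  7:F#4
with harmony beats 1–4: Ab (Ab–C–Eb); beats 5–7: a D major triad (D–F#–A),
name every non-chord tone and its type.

F4 (beat 3) — appoggiatura; E4 (beat 6) — passing tone.

The harmony at that moment is Ab major triad (Ab, C, Eb); F4 is not a chord tone.
It is approached by leap up from Ab3 and left by step down to Eb4.
Leap in, step out — an appoggiatura.
The harmony at that moment is D major triad (D, F#, A); E4 is not a chord tone.
It is approached by step up from D4 and left by step up to F#4.
Step in, step out in the same direction — a passing tone.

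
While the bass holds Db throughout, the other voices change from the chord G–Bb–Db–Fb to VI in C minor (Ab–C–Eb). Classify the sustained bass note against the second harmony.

The harmony at that moment is Ab major triad (Ab, C, Eb); Db is not a chord tone.
It is held over (the same pitch as the preceding Db) and then sustained as the same pitch into the next harmony.
Sustained through a change of harmony — a pedal tone.

Pedal tone (pedal point).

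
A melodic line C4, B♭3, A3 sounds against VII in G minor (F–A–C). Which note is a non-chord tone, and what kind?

The harmony at that moment is F major triad (F, A, C); B♭3 is not a chord tone.
It is approached by step down from C4 and left by step down to A3.
Step in, step out in the same direction — a passing tone.

B♭3 is a passing tone.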